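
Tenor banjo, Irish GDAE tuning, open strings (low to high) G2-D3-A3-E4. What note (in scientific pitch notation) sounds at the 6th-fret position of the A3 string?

The open A3 string plus 6 semitones: A–A#–B–C–C#–D–D#.
The walk passes from B into C once, so the octave number goes from 3 to 4.
(Equivalently spelled Eb4.)

D#4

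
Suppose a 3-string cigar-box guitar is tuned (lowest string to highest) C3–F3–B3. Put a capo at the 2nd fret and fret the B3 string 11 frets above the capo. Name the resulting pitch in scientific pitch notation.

The capo raises the open B3 by 2 semitones to D♭4; fretting 11 more gives B3 + 2 + 11 = B3 + 13 semitones = C5.

C5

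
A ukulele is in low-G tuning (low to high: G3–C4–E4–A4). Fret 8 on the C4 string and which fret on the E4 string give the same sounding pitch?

4

C4 at fret 8 is C4 + 8 semitones = G#4.
The open E4 string is 4 semitones above the open C4, so the same pitch on the E4 string lies at fret 8 − 4 = 4.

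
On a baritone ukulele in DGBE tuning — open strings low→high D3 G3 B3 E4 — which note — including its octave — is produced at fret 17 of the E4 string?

A5

Each fret is one semitone, so E4 + 17 = A5.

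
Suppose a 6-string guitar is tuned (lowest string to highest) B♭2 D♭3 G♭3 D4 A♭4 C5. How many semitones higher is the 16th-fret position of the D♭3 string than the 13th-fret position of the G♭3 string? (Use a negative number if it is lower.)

-2 semitones

D♭3 at fret 16 → F4 (MIDI 65); G♭3 at fret 13 → G4 (MIDI 67).
65 − 67 = -2, so the two pitches are 2 semitones apart.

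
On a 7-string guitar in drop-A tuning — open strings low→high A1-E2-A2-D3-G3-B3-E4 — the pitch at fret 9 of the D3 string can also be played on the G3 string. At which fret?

4

Fret 9 on D3 is MIDI 50 + 9 = 59 (B3). On the G3 string (open MIDI 55), that pitch is 59 − 55 = fret 4.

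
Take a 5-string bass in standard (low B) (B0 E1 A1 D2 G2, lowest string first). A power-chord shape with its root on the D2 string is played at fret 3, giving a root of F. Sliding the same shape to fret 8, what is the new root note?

Moving from fret 3 to fret 8 shifts the root by 5 semitones.
F up 5 semitones is A#.

A#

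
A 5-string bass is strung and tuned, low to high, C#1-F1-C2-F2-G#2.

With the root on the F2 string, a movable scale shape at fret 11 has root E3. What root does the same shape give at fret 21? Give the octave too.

D4

Moving from fret 11 to fret 21 shifts the root by 10 semitones.
E3 up 10 semitones is D4.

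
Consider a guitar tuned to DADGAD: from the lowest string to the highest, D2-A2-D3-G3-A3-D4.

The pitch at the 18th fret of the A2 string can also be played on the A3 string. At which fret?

A2 at fret 18 is A2 + 18 semitones = D♯4.
The open A3 string is 12 semitones above the open A2, so the same pitch on the A3 string lies at fret 18 − 12 = 6.

6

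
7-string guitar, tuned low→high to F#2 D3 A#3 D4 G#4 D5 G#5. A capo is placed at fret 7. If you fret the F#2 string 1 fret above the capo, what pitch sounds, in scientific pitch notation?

The capo raises the open F#2 by 7 semitones to C#3; fretting 1 more gives F#2 + 7 + 1 = F#2 + 8 semitones = D3.

D3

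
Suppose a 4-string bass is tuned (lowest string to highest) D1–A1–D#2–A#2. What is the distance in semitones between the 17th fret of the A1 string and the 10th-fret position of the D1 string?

14 semitones

A1 at fret 17 → D3 (MIDI 50); D1 at fret 10 → C2 (MIDI 36).
50 − 36 = 14, so the two pitches are 14 semitones apart, with D3 the higher.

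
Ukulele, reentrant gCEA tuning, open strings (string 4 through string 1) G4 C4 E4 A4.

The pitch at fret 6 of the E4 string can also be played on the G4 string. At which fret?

3

Fret 6 on E4 is MIDI 64 + 6 = 70 (A#4). On the G4 string (open MIDI 67), that pitch is 70 − 67 = fret 3.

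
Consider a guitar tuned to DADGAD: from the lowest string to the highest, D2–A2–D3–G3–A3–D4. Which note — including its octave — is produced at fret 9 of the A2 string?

F#3

The open A2 string plus 9 semitones: A–A#–B–C–C#–D–D#–E–F–F#.
The walk passes from B into C once, so the octave number goes from 2 to 3.
(Equivalently spelled Gb3.)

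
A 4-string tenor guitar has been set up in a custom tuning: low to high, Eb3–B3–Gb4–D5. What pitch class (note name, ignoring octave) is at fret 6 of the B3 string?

B3 is MIDI 59. Adding 6 gives 65; 65 mod 12 = 5, i.e. F.

F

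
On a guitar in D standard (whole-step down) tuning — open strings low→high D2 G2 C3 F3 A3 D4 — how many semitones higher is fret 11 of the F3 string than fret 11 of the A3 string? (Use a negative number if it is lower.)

F3 at fret 11 → E4 (MIDI 64); A3 at fret 11 → G♯4 (MIDI 68).
64 − 68 = -4, so the two pitches are 4 semitones apart.

-4 semitones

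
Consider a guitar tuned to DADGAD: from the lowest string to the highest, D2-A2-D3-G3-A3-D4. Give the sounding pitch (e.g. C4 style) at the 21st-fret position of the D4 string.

Each fret is one semitone, so D4 + 21 = B5.

B5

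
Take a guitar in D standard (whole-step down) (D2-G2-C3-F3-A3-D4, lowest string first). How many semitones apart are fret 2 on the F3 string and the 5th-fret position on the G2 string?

F3 at fret 2 → G3 (MIDI 55); G2 at fret 5 → C3 (MIDI 48).
55 − 48 = 7, so the two pitches are 7 semitones apart, with G3 the higher.

7 semitones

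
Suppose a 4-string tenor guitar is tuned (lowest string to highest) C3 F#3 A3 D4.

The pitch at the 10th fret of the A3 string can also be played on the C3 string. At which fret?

A3 at fret 10 is A3 + 10 semitones = G4.
The open C3 string is 9 semitones below the open A3, so the same pitch on the C3 string lies at fret 10 + 9 = 19.

19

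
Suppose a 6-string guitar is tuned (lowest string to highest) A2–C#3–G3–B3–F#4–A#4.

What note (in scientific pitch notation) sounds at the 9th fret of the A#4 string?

G5

The open A#4 string plus 9 semitones: A#–B–C–C#–D–D#–E–F–F#–G.
The walk passes from B into C once, so the octave number goes from 4 to 5.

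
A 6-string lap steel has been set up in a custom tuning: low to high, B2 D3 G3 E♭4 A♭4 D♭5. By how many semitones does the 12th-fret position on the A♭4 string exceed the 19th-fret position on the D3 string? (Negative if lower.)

A♭4 at fret 12 → A♭5 (MIDI 80); D3 at fret 19 → A4 (MIDI 69).
80 − 69 = 11, so the two pitches are 11 semitones apart.

11 semitones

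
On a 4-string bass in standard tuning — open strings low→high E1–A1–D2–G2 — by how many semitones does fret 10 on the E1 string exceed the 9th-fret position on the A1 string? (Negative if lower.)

-4 semitones

E1 at fret 10 → D2 (MIDI 38); A1 at fret 9 → F♯2 (MIDI 42).
38 − 42 = -4, so the two pitches are 4 semitones apart.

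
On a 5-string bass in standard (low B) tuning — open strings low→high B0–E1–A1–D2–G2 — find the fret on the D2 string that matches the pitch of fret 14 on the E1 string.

4

Fret 14 on E1 is MIDI 28 + 14 = 42 (F♯2). On the D2 string (open MIDI 38), that pitch is 42 − 38 = fret 4.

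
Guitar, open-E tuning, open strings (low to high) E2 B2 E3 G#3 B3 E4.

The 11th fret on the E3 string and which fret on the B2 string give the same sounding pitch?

16

E3 at fret 11 is E3 + 11 semitones = D#4.
The open B2 string is 5 semitones below the open E3, so the same pitch on the B2 string lies at fret 11 + 5 = 16.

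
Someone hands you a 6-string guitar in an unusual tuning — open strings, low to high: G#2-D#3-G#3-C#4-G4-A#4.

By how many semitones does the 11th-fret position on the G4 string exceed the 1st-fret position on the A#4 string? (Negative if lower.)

7 semitones

G4 at fret 11 → F#5 (MIDI 78); A#4 at fret 1 → B4 (MIDI 71).
78 − 71 = 7, so the two pitches are 7 semitones apart.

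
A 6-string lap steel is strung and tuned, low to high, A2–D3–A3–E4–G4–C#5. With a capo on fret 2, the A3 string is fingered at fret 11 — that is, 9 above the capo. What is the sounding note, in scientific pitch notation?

The capo raises the open A3 by 2 semitones to B3; fretting 9 more gives A3 + 2 + 9 = A3 + 11 semitones = G#4.
(Also written Ab.)

G#4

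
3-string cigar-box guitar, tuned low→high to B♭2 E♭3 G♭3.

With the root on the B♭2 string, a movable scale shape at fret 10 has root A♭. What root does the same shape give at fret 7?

Moving from fret 10 to fret 7 shifts the root by -3 semitones.
A♭ down 3 semitones is F.

F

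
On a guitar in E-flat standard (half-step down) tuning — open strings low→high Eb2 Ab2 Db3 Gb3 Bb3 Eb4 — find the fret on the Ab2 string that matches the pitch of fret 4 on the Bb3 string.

Bb3 at fret 4 is Bb3 + 4 semitones = D4.
The open Ab2 string is 14 semitones below the open Bb3, so the same pitch on the Ab2 string lies at fret 4 + 14 = 18.

18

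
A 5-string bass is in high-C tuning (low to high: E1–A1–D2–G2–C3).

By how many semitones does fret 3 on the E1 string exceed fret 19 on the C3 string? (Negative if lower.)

E1 at fret 3 → G1 (MIDI 31); C3 at fret 19 → G4 (MIDI 67).
31 − 67 = -36, so the two pitches are 36 semitones apart.

-36 semitones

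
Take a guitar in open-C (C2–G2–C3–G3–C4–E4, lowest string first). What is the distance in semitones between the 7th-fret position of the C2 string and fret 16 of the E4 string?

C2 at fret 7 → G2 (MIDI 43); E4 at fret 16 → G#5 (MIDI 80).
43 − 80 = -37, so the two pitches are 37 semitones apart, with G#5 the higher.

37 semitones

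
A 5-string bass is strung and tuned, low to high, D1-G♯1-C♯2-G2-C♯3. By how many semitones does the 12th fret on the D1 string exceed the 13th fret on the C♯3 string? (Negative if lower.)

D1 at fret 12 → D2 (MIDI 38); C♯3 at fret 13 → D4 (MIDI 62).
38 − 62 = -24, so the two pitches are 24 semitones apart.

-24 semitones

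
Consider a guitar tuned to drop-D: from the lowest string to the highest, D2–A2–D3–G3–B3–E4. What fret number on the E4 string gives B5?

B5 is 19 semitones above the open E4 (E–F–F#–G–…–A–A#–B), so it sits at fret 19.

19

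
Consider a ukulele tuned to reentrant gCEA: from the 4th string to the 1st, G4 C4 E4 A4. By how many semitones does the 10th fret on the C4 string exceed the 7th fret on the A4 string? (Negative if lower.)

C4 at fret 10 → A#4 (MIDI 70); A4 at fret 7 → E5 (MIDI 76).
70 − 76 = -6, so the two pitches are 6 semitones apart.

-6 semitones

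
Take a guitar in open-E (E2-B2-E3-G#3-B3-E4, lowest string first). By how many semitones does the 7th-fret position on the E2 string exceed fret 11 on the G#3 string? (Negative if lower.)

-20 semitones

E2 at fret 7 → B2 (MIDI 47); G#3 at fret 11 → G4 (MIDI 67).
47 − 67 = -20, so the two pitches are 20 semitones apart.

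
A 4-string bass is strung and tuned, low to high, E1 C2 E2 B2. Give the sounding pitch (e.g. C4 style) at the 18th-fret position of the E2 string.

E2 is MIDI 40. Adding 18 gives 58, which is A#3.

A#3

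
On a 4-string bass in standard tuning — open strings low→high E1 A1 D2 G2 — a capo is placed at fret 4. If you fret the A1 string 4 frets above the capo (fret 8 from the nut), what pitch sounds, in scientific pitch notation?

F2

The capo raises the open A1 by 4 semitones to C#2; fretting 4 more gives A1 + 4 + 4 = A1 + 8 semitones = F2.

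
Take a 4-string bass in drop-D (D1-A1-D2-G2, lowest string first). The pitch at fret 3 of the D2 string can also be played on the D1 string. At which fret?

15

Fret 3 on D2 is MIDI 38 + 3 = 41 (F2). On the D1 string (open MIDI 26), that pitch is 41 − 26 = fret 15.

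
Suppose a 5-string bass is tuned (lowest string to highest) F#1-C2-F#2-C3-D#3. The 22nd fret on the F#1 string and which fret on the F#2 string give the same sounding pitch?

10

Fret 22 on F#1 is MIDI 30 + 22 = 52 (E3). On the F#2 string (open MIDI 42), that pitch is 52 − 42 = fret 10.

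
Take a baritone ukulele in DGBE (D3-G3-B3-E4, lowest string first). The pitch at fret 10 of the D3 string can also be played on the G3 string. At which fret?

5

D3 at fret 10 is D3 + 10 semitones = C4.
The open G3 string is 5 semitones above the open D3, so the same pitch on the G3 string lies at fret 10 − 5 = 5.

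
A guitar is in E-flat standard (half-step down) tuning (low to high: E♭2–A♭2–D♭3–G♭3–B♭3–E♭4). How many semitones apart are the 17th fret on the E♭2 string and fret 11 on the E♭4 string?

E♭2 at fret 17 → A♭3 (MIDI 56); E♭4 at fret 11 → D5 (MIDI 74).
56 − 74 = -18, so the two pitches are 18 semitones apart, with D5 the higher.

18 semitones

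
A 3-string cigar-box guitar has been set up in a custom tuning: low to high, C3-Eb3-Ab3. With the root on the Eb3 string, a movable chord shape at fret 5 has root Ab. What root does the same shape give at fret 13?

E

Moving from fret 5 to fret 13 shifts the root by 8 semitones.
Ab up 8 semitones is E.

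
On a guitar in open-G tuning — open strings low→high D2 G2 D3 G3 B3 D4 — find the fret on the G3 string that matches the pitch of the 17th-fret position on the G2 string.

Fret 17 on G2 is MIDI 43 + 17 = 60 (C4). On the G3 string (open MIDI 55), that pitch is 60 − 55 = fret 5.

5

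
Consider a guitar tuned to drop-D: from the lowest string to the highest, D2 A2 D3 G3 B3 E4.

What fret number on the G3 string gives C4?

C4 is 5 semitones above the open G3 (G–G#–A–A#–B–C), so it sits at fret 5.

5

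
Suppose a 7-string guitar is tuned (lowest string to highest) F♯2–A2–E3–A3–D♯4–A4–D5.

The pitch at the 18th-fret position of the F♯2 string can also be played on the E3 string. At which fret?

F♯2 at fret 18 is F♯2 + 18 semitones = C4.
The open E3 string is 10 semitones above the open F♯2, so the same pitch on the E3 string lies at fret 18 − 10 = 8.

8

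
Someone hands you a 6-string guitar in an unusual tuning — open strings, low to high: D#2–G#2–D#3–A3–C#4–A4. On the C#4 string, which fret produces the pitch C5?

11

C5 is 11 semitones above the open C#4 (C#–D–D#–E–…–A#–B–C), so it sits at fret 11.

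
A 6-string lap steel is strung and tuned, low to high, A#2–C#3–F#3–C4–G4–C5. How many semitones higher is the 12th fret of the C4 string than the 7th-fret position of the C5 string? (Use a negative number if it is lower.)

C4 at fret 12 → C5 (MIDI 72); C5 at fret 7 → G5 (MIDI 79).
72 − 79 = -7, so the two pitches are 7 semitones apart.

-7 semitones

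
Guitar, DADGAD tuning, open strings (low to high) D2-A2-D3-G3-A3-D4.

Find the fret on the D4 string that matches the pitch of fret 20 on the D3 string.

Fret 20 on D3 is MIDI 50 + 20 = 70 (A#4). On the D4 string (open MIDI 62), that pitch is 70 − 62 = fret 8.

8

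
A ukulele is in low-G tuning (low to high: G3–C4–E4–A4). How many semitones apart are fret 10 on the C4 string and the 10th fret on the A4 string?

9 semitones

C4 at fret 10 → A#4 (MIDI 70); A4 at fret 10 → G5 (MIDI 79).
70 − 79 = -9, so the two pitches are 9 semitones apart, with G5 the higher.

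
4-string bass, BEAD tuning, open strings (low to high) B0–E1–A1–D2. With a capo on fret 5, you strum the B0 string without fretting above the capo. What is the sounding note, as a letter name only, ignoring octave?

The capo raises the open B0 by 5 semitones to E1; fretting 0 more gives B0 + 5 + 0 = B0 + 5 semitones, landing on E.

E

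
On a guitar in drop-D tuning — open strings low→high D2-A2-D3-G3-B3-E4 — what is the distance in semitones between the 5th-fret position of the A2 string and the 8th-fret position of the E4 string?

A2 at fret 5 → D3 (MIDI 50); E4 at fret 8 → C5 (MIDI 72).
50 − 72 = -22, so the two pitches are 22 semitones apart, with C5 the higher.

22 semitones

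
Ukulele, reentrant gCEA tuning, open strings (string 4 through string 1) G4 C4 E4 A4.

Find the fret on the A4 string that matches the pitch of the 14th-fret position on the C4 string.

5

C4 at fret 14 is C4 + 14 semitones = D5.
The open A4 string is 9 semitones above the open C4, so the same pitch on the A4 string lies at fret 14 − 9 = 5.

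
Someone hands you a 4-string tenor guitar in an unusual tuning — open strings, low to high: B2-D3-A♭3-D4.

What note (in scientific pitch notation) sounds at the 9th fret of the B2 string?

A♭3

Each fret is one semitone, so B2 + 9 = A♭3.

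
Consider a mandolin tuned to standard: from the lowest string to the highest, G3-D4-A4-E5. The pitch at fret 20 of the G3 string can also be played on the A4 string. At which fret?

Fret 20 on G3 is MIDI 55 + 20 = 75 (D#5). On the A4 string (open MIDI 69), that pitch is 75 − 69 = fret 6.

6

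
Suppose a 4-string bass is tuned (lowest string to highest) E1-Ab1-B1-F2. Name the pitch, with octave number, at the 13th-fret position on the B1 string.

The open B1 string plus 13 semitones: B–C–Db–D–…–Bb–B–C.
The walk passes from B into C 2 times, so the octave number goes from 1 to 3.

C3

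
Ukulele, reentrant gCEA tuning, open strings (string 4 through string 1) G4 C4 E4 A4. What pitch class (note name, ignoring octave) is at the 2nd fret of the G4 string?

G4 is MIDI 67. Adding 2 gives 69; 69 mod 12 = 9, i.e. A.

A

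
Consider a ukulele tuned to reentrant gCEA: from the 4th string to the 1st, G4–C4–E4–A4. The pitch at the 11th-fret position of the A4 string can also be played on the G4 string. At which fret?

A4 at fret 11 is A4 + 11 semitones = G#5.
The open G4 string is 2 semitones below the open A4, so the same pitch on the G4 string lies at fret 11 + 2 = 13.

13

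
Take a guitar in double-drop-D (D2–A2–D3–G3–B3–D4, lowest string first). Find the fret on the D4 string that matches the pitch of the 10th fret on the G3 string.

3

Fret 10 on G3 is MIDI 55 + 10 = 65 (F4). On the D4 string (open MIDI 62), that pitch is 65 − 62 = fret 3.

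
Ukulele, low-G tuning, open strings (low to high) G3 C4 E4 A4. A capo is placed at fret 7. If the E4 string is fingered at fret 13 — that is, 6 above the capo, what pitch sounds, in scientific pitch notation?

The capo raises the open E4 by 7 semitones to B4; fretting 6 more gives E4 + 7 + 6 = E4 + 13 semitones = F5.

F5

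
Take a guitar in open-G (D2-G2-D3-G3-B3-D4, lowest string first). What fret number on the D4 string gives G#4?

6

G#4 is 6 semitones above the open D4 (D–D#–E–F–F#–G–G#), so it sits at fret 6.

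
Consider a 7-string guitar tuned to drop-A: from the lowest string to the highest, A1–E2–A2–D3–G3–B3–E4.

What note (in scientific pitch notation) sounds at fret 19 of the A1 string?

E3

The open A1 string plus 19 semitones: A–A#–B–C–…–D–D#–E.
The walk passes from B into C 2 times, so the octave number goes from 1 to 3.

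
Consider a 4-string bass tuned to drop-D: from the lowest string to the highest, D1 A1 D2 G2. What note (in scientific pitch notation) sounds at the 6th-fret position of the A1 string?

D#2

Each fret is one semitone, so A1 + 6 = D#2.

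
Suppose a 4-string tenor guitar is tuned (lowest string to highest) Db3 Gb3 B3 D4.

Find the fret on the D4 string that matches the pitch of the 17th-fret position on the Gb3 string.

9

Fret 17 on Gb3 is MIDI 54 + 17 = 71 (B4). On the D4 string (open MIDI 62), that pitch is 71 − 62 = fret 9.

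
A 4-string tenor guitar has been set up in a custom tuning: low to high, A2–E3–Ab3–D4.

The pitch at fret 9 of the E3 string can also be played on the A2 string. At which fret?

16

E3 at fret 9 is E3 + 9 semitones = Db4.
The open A2 string is 7 semitones below the open E3, so the same pitch on the A2 string lies at fret 9 + 7 = 16.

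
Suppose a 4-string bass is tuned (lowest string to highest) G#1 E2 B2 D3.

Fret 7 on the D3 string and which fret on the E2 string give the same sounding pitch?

17

D3 at fret 7 is D3 + 7 semitones = A3.
The open E2 string is 10 semitones below the open D3, so the same pitch on the E2 string lies at fret 7 + 10 = 17.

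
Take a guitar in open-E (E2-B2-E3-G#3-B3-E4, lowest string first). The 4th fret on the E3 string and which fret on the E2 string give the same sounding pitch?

E3 at fret 4 is E3 + 4 semitones = G#3.
The open E2 string is 12 semitones below the open E3, so the same pitch on the E2 string lies at fret 4 + 12 = 16.

16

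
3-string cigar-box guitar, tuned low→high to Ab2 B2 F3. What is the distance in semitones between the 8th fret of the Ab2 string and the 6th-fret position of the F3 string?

Ab2 at fret 8 → E3 (MIDI 52); F3 at fret 6 → B3 (MIDI 59).
52 − 59 = -7, so the two pitches are 7 semitones apart, with B3 the higher.

7 semitones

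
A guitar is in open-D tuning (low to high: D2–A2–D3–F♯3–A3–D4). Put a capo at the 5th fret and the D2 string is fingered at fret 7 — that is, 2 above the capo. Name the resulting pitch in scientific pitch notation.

A2

The capo raises the open D2 by 5 semitones to G2; fretting 2 more gives D2 + 5 + 2 = D2 + 7 semitones = A2.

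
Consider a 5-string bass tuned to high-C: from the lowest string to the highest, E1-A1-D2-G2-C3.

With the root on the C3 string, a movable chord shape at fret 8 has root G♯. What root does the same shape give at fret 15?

D♯

Moving from fret 8 to fret 15 shifts the root by 7 semitones.
G♯ up 7 semitones is D♯.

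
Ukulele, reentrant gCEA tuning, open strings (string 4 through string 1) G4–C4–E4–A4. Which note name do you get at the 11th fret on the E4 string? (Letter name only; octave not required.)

The open E4 string plus 11 semitones: E–F–F#–G–…–C#–D–D#.
(Equivalently spelled Eb.)

D#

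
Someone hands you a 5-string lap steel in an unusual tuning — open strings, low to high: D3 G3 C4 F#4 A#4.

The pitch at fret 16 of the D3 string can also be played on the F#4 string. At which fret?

0

Fret 16 on D3 is MIDI 50 + 16 = 66 (F#4). On the F#4 string (open MIDI 66), that pitch is 66 − 66 = fret 0.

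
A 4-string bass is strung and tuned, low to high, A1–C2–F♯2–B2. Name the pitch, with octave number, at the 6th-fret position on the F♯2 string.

The open F♯2 string plus 6 semitones: F#–G–G#–A–A#–B–C.
The walk passes from B into C once, so the octave number goes from 2 to 3.

C3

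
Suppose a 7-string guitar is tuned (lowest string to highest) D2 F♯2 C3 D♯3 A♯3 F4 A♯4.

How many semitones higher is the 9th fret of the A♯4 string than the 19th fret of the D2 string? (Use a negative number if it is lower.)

22 semitones

A♯4 at fret 9 → G5 (MIDI 79); D2 at fret 19 → A3 (MIDI 57).
79 − 57 = 22, so the two pitches are 22 semitones apart.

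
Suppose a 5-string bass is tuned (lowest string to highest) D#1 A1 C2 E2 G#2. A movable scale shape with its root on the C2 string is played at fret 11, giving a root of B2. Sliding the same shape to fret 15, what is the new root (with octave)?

D#3

Moving from fret 11 to fret 15 shifts the root by 4 semitones.
B2 up 4 semitones is D#3.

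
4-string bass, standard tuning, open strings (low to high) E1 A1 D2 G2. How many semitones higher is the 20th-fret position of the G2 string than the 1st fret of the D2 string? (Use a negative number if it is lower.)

24 semitones

G2 at fret 20 → D♯4 (MIDI 63); D2 at fret 1 → D♯2 (MIDI 39).
63 − 39 = 24, so the two pitches are 24 semitones apart.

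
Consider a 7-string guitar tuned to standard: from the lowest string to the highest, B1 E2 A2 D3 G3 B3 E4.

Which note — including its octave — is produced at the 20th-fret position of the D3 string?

Each fret is one semitone, so D3 + 20 = A#4.
(Equivalently spelled Bb4.)

A#4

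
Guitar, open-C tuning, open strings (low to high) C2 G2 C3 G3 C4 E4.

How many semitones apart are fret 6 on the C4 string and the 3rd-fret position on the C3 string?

15 semitones

C4 at fret 6 → F#4 (MIDI 66); C3 at fret 3 → D#3 (MIDI 51).
66 − 51 = 15, so the two pitches are 15 semitones apart, with F#4 the higher.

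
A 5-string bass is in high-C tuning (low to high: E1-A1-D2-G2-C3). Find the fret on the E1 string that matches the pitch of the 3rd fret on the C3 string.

23

C3 at fret 3 is C3 + 3 semitones = D♯3.
The open E1 string is 20 semitones below the open C3, so the same pitch on the E1 string lies at fret 3 + 20 = 23.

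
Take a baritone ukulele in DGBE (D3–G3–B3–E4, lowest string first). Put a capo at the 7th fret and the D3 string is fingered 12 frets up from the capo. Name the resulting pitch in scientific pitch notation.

A4

The capo raises the open D3 by 7 semitones to A3; fretting 12 more gives D3 + 7 + 12 = D3 + 19 semitones = A4.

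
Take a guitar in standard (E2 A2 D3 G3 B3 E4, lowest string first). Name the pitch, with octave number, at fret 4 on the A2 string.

The open A2 string plus 4 semitones: A–A#–B–C–C#.
The walk passes from B into C once, so the octave number goes from 2 to 3.

C#3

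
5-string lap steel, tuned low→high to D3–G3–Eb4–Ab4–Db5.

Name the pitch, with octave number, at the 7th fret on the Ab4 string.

Eb5

The open Ab4 string plus 7 semitones: Ab–A–Bb–B–C–Db–D–Eb.
The walk passes from B into C once, so the octave number goes from 4 to 5.
(Equivalently spelled D#5.)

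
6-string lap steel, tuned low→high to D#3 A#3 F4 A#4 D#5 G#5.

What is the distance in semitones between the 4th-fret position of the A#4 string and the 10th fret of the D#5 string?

11 semitones

A#4 at fret 4 → D5 (MIDI 74); D#5 at fret 10 → C#6 (MIDI 85).
74 − 85 = -11, so the two pitches are 11 semitones apart, with C#6 the higher.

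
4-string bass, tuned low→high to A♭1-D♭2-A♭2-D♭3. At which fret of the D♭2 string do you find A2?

A2 is 8 semitones above the open D♭2 (Db–D–Eb–E–F–Gb–G–Ab–A), so it sits at fret 8.

8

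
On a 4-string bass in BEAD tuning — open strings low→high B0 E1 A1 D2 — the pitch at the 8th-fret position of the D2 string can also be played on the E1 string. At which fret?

18

Fret 8 on D2 is MIDI 38 + 8 = 46 (A♯2). On the E1 string (open MIDI 28), that pitch is 46 − 28 = fret 18.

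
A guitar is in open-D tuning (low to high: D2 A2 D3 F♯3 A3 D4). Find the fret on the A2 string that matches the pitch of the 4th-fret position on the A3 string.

Fret 4 on A3 is MIDI 57 + 4 = 61 (C♯4). On the A2 string (open MIDI 45), that pitch is 61 − 45 = fret 16.

16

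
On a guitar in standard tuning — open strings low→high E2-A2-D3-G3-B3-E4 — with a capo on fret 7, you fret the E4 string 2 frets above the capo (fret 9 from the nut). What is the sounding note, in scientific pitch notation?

The capo raises the open E4 by 7 semitones to B4; fretting 2 more gives E4 + 7 + 2 = E4 + 9 semitones = C♯5.

C♯5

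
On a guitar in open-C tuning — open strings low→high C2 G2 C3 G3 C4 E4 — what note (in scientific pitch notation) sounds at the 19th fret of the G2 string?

G2 is MIDI 43. Adding 19 gives 62, which is D4.

D4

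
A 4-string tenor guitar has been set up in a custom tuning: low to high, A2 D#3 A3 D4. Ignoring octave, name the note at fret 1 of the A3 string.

A3 is MIDI 57. Adding 1 gives 58; 58 mod 12 = 10, i.e. A#.

A#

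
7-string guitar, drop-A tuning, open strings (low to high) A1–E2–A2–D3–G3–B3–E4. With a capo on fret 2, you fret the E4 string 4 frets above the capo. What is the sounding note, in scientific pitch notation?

The capo raises the open E4 by 2 semitones to F#4; fretting 4 more gives E4 + 2 + 4 = E4 + 6 semitones = A#4.

A#4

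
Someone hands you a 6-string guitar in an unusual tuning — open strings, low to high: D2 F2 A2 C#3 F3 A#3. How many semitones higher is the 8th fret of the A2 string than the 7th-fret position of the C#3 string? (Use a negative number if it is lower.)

-3 semitones

A2 at fret 8 → F3 (MIDI 53); C#3 at fret 7 → G#3 (MIDI 56).
53 − 56 = -3, so the two pitches are 3 semitones apart.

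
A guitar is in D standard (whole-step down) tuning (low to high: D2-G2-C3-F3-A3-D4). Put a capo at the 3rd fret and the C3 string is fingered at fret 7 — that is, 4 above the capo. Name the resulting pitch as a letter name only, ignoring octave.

G

The capo raises the open C3 by 3 semitones to D#3; fretting 4 more gives C3 + 3 + 4 = C3 + 7 semitones, landing on G.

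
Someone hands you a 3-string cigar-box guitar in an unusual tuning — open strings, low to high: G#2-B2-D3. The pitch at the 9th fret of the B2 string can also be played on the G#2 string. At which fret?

12

Fret 9 on B2 is MIDI 47 + 9 = 56 (G#3). On the G#2 string (open MIDI 44), that pitch is 56 − 44 = fret 12.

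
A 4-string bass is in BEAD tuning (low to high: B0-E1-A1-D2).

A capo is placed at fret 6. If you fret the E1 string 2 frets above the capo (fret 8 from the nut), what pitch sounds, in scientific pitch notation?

The capo raises the open E1 by 6 semitones to A#1; fretting 2 more gives E1 + 6 + 2 = E1 + 8 semitones = C2.

C2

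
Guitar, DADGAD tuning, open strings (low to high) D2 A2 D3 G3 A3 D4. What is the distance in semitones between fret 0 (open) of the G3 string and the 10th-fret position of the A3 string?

G3 at fret 0 → G3 (MIDI 55); A3 at fret 10 → G4 (MIDI 67).
55 − 67 = -12, so the two pitches are 12 semitones apart, with G4 the higher.

12 semitones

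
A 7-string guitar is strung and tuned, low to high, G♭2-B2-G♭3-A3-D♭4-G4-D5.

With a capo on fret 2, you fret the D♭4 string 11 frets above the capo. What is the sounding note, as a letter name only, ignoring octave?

The capo raises the open D♭4 by 2 semitones to E♭4; fretting 11 more gives D♭4 + 2 + 11 = D♭4 + 13 semitones, landing on D.

D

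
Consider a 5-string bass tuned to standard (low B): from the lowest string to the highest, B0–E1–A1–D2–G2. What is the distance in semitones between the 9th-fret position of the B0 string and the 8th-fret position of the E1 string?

4 semitones

B0 at fret 9 → G#1 (MIDI 32); E1 at fret 8 → C2 (MIDI 36).
32 − 36 = -4, so the two pitches are 4 semitones apart, with C2 the higher.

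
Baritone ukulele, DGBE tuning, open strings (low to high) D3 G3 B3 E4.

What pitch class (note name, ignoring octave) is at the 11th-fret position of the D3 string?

Each fret is one semitone, so D3 + 11 = C#.

C#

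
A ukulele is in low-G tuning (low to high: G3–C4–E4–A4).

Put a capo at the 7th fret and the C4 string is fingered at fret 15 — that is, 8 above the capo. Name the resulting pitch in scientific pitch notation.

D#5

The capo raises the open C4 by 7 semitones to G4; fretting 8 more gives C4 + 7 + 8 = C4 + 15 semitones = D#5.
(Also written Eb.)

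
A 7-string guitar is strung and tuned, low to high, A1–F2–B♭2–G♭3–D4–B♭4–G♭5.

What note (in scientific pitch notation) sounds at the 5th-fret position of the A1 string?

The open A1 string plus 5 semitones: A–Bb–B–C–Db–D.
The walk passes from B into C once, so the octave number goes from 1 to 2.

D2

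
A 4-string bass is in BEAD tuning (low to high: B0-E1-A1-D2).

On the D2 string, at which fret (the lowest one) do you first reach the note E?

From D2, count semitones up the chromatic scale until reaching E: D–D#–E — 2 steps.

2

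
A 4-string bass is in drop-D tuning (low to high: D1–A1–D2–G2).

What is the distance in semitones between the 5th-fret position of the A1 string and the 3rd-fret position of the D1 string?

A1 at fret 5 → D2 (MIDI 38); D1 at fret 3 → F1 (MIDI 29).
38 − 29 = 9, so the two pitches are 9 semitones apart, with D2 the higher.

9 semitones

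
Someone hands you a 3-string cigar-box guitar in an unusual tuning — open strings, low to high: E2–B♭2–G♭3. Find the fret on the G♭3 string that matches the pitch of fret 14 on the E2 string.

0

Fret 14 on E2 is MIDI 40 + 14 = 54 (G♭3). On the G♭3 string (open MIDI 54), that pitch is 54 − 54 = fret 0.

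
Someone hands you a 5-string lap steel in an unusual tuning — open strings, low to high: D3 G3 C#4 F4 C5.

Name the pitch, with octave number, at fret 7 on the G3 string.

D4

The open G3 string plus 7 semitones: G–G#–A–A#–B–C–C#–D.
The walk passes from B into C once, so the octave number goes from 3 to 4.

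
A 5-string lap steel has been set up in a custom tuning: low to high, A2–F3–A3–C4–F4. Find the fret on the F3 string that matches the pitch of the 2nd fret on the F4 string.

Fret 2 on F4 is MIDI 65 + 2 = 67 (G4). On the F3 string (open MIDI 53), that pitch is 67 − 53 = fret 14.

14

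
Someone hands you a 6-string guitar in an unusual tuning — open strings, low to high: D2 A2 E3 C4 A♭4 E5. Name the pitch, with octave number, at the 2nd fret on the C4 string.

D4

The open C4 string plus 2 semitones: C–Db–D.
No B→C boundary is crossed, so the octave stays at 4.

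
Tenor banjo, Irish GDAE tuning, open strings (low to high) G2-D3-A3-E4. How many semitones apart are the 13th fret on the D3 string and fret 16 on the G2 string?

D3 at fret 13 → D#4 (MIDI 63); G2 at fret 16 → B3 (MIDI 59).
63 − 59 = 4, so the two pitches are 4 semitones apart, with D#4 the higher.

4 semitones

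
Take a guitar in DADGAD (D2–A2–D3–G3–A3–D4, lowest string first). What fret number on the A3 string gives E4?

E4 is 7 semitones above the open A3 (A–A#–B–C–C#–D–D#–E), so it sits at fret 7.

7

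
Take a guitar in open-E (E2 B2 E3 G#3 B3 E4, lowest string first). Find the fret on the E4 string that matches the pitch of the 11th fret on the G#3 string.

Fret 11 on G#3 is MIDI 56 + 11 = 67 (G4). On the E4 string (open MIDI 64), that pitch is 67 − 64 = fret 3.

3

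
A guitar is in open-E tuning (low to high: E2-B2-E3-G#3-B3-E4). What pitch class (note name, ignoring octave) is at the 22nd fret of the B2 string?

A

The open B2 string plus 22 semitones: B–C–C#–D–…–G–G#–A.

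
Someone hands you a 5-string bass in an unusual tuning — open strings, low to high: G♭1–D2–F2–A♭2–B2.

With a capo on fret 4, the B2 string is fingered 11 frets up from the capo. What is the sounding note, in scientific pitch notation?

The capo raises the open B2 by 4 semitones to E♭3; fretting 11 more gives B2 + 4 + 11 = B2 + 15 semitones = D4.

D4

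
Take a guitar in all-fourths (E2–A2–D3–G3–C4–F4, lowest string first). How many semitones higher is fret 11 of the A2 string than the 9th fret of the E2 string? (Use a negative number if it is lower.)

A2 at fret 11 → G#3 (MIDI 56); E2 at fret 9 → C#3 (MIDI 49).
56 − 49 = 7, so the two pitches are 7 semitones apart.

7 semitones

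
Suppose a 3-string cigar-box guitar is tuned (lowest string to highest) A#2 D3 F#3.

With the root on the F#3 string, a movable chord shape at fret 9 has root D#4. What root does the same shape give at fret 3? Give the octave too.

A3

Moving from fret 9 to fret 3 shifts the root by -6 semitones.
D#4 down 6 semitones is A3.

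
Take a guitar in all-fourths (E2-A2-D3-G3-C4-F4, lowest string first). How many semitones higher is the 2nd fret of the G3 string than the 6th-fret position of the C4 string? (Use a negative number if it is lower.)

-9 semitones

G3 at fret 2 → A3 (MIDI 57); C4 at fret 6 → F#4 (MIDI 66).
57 − 66 = -9, so the two pitches are 9 semitones apart.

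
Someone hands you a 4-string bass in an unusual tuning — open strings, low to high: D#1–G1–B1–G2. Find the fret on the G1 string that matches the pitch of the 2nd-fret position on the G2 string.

14

Fret 2 on G2 is MIDI 43 + 2 = 45 (A2). On the G1 string (open MIDI 31), that pitch is 45 − 31 = fret 14.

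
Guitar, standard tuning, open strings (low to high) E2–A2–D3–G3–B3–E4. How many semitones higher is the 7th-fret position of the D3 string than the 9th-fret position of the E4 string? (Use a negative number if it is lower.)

-16 semitones

D3 at fret 7 → A3 (MIDI 57); E4 at fret 9 → C♯5 (MIDI 73).
57 − 73 = -16, so the two pitches are 16 semitones apart.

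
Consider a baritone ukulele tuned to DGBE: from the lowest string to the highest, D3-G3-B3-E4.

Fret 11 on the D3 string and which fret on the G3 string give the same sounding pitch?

6

D3 at fret 11 is D3 + 11 semitones = C♯4.
The open G3 string is 5 semitones above the open D3, so the same pitch on the G3 string lies at fret 11 − 5 = 6.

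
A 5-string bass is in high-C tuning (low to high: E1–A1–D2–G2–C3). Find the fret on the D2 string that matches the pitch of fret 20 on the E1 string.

E1 at fret 20 is E1 + 20 semitones = C3.
The open D2 string is 10 semitones above the open E1, so the same pitch on the D2 string lies at fret 20 − 10 = 10.

10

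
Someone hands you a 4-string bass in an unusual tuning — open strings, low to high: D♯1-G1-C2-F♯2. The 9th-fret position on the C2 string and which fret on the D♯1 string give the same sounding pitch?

18

C2 at fret 9 is C2 + 9 semitones = A2.
The open D♯1 string is 9 semitones below the open C2, so the same pitch on the D♯1 string lies at fret 9 + 9 = 18.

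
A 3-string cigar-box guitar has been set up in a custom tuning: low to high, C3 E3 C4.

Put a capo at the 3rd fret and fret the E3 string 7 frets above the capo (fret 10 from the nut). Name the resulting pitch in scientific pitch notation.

D4

The capo raises the open E3 by 3 semitones to G3; fretting 7 more gives E3 + 3 + 7 = E3 + 10 semitones = D4.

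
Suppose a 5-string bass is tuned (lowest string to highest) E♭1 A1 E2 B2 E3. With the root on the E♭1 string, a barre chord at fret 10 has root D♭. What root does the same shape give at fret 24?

E♭

Moving from fret 10 to fret 24 shifts the root by 14 semitones.
D♭ up 14 semitones is E♭.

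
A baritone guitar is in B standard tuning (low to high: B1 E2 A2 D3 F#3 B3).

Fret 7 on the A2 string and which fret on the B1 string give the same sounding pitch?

17

A2 at fret 7 is A2 + 7 semitones = E3.
The open B1 string is 10 semitones below the open A2, so the same pitch on the B1 string lies at fret 7 + 10 = 17.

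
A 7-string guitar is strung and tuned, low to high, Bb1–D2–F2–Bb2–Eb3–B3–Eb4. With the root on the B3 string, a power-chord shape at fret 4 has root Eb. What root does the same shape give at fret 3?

D

Moving from fret 4 to fret 3 shifts the root by -1 semitone.
Eb down 1 semitone is D.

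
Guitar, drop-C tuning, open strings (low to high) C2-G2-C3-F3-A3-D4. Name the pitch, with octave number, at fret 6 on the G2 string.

The open G2 string plus 6 semitones: G–G#–A–A#–B–C–C#.
The walk passes from B into C once, so the octave number goes from 2 to 3.
(Equivalently spelled D♭3.)

C♯3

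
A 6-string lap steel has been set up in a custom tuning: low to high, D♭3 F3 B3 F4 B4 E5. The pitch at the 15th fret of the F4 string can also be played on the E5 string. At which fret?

F4 at fret 15 is F4 + 15 semitones = A♭5.
The open E5 string is 11 semitones above the open F4, so the same pitch on the E5 string lies at fret 15 − 11 = 4.

4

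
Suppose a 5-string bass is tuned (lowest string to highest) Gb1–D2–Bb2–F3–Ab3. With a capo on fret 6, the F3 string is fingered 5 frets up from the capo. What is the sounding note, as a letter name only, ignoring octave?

E

The capo raises the open F3 by 6 semitones to B3; fretting 5 more gives F3 + 6 + 5 = F3 + 11 semitones, landing on E.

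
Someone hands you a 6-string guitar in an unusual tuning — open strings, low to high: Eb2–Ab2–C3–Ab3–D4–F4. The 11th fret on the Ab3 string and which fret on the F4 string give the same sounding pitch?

Fret 11 on Ab3 is MIDI 56 + 11 = 67 (G4). On the F4 string (open MIDI 65), that pitch is 67 − 65 = fret 2.

2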